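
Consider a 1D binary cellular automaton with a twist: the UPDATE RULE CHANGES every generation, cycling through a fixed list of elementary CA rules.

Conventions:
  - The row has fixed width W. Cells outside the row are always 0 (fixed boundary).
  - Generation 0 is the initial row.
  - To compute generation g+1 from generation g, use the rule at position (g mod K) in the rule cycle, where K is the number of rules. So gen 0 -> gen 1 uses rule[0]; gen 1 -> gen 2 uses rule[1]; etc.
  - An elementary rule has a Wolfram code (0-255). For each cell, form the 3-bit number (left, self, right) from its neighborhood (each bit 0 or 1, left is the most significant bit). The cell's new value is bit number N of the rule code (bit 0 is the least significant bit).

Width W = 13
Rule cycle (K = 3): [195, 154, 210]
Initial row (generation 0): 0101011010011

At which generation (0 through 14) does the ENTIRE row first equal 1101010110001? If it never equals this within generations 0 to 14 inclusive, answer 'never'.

Gen 0: 0101011010011
Gen 1 (rule 195): 1000001000101
Gen 2 (rule 154): 0100010101000
Gen 3 (rule 210): 1010100000100
Gen 4 (rule 195): 0000001111001
Gen 5 (rule 154): 0000011110110
Gen 6 (rule 210): 0000101110011
Gen 7 (rule 195): 1111000110101
Gen 8 (rule 154): 1110101100000
Gen 9 (rule 210): 0110000110000
Gen 10 (rule 195): 1010111010111
Gen 11 (rule 154): 0000110000110
Gen 12 (rule 210): 0001011001011
Gen 13 (rule 195): 1110001010001
Gen 14 (rule 154): 1101010001010

Answer: never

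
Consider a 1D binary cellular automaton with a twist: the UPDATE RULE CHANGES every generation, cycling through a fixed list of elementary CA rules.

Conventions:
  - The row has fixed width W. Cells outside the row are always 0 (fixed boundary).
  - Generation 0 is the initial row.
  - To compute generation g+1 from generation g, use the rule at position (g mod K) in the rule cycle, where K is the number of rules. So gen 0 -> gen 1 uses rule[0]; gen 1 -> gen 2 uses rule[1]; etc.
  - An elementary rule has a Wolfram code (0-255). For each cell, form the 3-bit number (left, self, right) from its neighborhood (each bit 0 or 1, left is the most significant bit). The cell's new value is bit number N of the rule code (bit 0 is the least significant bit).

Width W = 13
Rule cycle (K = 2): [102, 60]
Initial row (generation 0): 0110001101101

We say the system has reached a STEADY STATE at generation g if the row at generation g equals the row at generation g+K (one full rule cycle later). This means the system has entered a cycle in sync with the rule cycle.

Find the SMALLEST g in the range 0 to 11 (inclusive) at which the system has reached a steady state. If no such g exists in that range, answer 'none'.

Answer: none

Derivation:
Gen 0: 0110001101101
Gen 1 (rule 102): 1010010110111
Gen 2 (rule 60): 1111011101100
Gen 3 (rule 102): 0001100110100
Gen 4 (rule 60): 0001010101110
Gen 5 (rule 102): 0011111110010
Gen 6 (rule 60): 0010000001011
Gen 7 (rule 102): 0110000011101
Gen 8 (rule 60): 0101000010011
Gen 9 (rule 102): 1111000110101
Gen 10 (rule 60): 1000100101111
Gen 11 (rule 102): 1001101110001
Gen 12 (rule 60): 1101011001001
Gen 13 (rule 102): 0111101011011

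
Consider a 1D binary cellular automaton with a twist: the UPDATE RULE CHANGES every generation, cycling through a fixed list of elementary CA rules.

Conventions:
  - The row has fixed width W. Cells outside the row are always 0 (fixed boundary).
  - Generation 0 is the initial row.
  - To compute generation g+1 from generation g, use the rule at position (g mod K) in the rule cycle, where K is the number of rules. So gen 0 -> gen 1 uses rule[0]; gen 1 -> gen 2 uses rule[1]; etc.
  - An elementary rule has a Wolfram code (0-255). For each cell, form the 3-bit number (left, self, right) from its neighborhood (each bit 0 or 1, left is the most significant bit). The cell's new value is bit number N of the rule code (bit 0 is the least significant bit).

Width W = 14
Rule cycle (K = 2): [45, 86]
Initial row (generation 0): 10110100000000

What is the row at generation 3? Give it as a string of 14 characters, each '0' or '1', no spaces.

Gen 0: 10110100000000
Gen 1 (rule 45): 11101101111111
Gen 2 (rule 86): 00100100000001
Gen 3 (rule 45): 10100101111101

Answer: 10100101111101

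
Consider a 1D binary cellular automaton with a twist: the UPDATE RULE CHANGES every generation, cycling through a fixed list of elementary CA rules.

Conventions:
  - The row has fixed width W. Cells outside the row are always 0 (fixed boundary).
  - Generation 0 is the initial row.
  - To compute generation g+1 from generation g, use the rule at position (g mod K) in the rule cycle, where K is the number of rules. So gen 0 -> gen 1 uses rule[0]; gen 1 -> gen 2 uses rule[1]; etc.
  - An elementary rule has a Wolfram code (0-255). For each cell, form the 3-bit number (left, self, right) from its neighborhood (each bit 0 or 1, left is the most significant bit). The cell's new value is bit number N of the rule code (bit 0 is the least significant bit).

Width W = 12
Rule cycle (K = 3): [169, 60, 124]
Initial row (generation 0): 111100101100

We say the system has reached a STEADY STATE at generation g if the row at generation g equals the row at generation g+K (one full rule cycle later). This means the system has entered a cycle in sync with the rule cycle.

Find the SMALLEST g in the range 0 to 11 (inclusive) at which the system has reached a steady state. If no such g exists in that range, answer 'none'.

Gen 0: 111100101100
Gen 1 (rule 169): 111000011001
Gen 2 (rule 60): 100100010101
Gen 3 (rule 124): 110110011111
Gen 4 (rule 169): 101100011110
Gen 5 (rule 60): 111010010001
Gen 6 (rule 124): 101111011001
Gen 7 (rule 169): 011110110000
Gen 8 (rule 60): 010001101000
Gen 9 (rule 124): 011001111100
Gen 10 (rule 169): 010001111001
Gen 11 (rule 60): 011001000101
Gen 12 (rule 124): 011101100111
Gen 13 (rule 169): 011011000110
Gen 14 (rule 60): 010110100101

Answer: none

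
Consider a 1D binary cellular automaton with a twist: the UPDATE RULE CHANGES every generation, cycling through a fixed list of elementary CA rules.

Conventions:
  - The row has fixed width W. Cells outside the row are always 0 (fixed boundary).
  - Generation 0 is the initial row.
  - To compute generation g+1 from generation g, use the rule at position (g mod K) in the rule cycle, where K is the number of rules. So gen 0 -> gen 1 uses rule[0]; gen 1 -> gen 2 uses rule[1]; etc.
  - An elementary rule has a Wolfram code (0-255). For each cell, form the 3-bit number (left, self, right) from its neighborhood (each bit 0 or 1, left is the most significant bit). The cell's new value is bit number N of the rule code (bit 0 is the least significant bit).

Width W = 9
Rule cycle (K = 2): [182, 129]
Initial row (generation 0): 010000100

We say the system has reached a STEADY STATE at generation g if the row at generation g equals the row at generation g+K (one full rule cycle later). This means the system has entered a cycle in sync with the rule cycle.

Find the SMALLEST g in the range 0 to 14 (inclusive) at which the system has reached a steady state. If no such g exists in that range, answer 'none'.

Answer: 0

Derivation:
Gen 0: 010000100
Gen 1 (rule 182): 111001110
Gen 2 (rule 129): 010000100
Gen 3 (rule 182): 111001110
Gen 4 (rule 129): 010000100
Gen 5 (rule 182): 111001110
Gen 6 (rule 129): 010000100
Gen 7 (rule 182): 111001110
Gen 8 (rule 129): 010000100
Gen 9 (rule 182): 111001110
Gen 10 (rule 129): 010000100
Gen 11 (rule 182): 111001110
Gen 12 (rule 129): 010000100
Gen 13 (rule 182): 111001110
Gen 14 (rule 129): 010000100
Gen 15 (rule 182): 111001110
Gen 16 (rule 129): 010000100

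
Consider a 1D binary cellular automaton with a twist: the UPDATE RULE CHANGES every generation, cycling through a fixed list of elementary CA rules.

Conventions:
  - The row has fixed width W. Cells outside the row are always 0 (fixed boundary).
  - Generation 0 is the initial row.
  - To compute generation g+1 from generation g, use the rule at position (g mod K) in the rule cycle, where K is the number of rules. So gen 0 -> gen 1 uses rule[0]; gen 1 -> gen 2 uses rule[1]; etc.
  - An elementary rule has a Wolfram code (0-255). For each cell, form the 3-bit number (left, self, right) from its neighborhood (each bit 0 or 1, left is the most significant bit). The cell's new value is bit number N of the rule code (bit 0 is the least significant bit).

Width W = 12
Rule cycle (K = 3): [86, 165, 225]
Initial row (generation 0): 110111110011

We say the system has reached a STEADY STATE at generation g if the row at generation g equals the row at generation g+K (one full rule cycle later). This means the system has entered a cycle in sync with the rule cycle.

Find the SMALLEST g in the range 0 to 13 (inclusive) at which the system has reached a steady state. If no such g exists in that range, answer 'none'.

Answer: none

Derivation:
Gen 0: 110111110011
Gen 1 (rule 86): 010000011101
Gen 2 (rule 165): 010111001011
Gen 3 (rule 225): 001011000101
Gen 4 (rule 86): 011001101101
Gen 5 (rule 165): 000000010011
Gen 6 (rule 225): 111111000001
Gen 7 (rule 86): 000001100011
Gen 8 (rule 165): 111100001000
Gen 9 (rule 225): 011101100011
Gen 10 (rule 86): 100100110101
Gen 11 (rule 165): 100100001111
Gen 12 (rule 225): 000001100111
Gen 13 (rule 86): 000010111001
Gen 14 (rule 165): 111011010001
Gen 15 (rule 225): 011101100100
Gen 16 (rule 86): 100100111110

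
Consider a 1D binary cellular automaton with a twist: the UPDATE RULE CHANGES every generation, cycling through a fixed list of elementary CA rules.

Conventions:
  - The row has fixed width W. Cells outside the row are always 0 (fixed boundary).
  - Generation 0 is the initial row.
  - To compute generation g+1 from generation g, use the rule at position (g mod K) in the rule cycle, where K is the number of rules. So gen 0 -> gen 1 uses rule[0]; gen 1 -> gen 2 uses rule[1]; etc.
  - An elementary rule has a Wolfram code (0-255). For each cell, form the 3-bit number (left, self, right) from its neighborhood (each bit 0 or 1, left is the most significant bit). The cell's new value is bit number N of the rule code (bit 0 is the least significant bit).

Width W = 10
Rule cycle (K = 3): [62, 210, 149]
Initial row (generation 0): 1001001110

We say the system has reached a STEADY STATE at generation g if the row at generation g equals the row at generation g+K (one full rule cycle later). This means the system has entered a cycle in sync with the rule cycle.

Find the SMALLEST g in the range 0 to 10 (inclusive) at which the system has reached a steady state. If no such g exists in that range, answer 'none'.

Answer: 7

Derivation:
Gen 0: 1001001110
Gen 1 (rule 62): 1111111001
Gen 2 (rule 210): 0111111110
Gen 3 (rule 149): 0011111101
Gen 4 (rule 62): 0110000011
Gen 5 (rule 210): 1011000101
Gen 6 (rule 149): 1000110101
Gen 7 (rule 62): 1101101111
Gen 8 (rule 210): 0100100111
Gen 9 (rule 149): 0110110010
Gen 10 (rule 62): 1101101111
Gen 11 (rule 210): 0100100111
Gen 12 (rule 149): 0110110010
Gen 13 (rule 62): 1101101111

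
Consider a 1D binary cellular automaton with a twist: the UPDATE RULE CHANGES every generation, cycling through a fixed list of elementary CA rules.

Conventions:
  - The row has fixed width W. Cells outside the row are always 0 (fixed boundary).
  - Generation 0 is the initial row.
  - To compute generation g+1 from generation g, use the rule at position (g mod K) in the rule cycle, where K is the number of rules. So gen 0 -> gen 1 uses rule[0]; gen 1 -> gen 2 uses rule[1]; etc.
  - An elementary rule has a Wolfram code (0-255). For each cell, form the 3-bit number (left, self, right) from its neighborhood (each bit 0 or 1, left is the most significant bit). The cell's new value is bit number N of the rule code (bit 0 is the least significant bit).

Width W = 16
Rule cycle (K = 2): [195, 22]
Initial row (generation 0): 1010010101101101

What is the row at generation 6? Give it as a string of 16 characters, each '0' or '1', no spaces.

Gen 0: 1010010101101101
Gen 1 (rule 195): 0000100000100100
Gen 2 (rule 22): 0001110001111110
Gen 3 (rule 195): 1110110110111110
Gen 4 (rule 22): 0000000000000001
Gen 5 (rule 195): 1111111111111110
Gen 6 (rule 22): 0000000000000001

Answer: 0000000000000001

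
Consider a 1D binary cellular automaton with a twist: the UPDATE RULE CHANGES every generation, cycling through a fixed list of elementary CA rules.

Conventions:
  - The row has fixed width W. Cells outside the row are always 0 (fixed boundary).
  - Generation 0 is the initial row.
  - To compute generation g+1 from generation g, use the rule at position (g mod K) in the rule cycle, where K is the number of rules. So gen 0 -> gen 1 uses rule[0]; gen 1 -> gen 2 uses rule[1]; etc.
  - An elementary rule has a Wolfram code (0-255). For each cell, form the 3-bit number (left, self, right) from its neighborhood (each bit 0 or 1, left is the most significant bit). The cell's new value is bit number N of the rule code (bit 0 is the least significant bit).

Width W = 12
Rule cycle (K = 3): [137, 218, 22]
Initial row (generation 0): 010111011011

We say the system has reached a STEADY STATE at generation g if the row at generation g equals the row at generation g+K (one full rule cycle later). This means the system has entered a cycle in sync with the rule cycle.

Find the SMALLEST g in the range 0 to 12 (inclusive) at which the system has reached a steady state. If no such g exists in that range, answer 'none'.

Gen 0: 010111011011
Gen 1 (rule 137): 000110010010
Gen 2 (rule 218): 001111101101
Gen 3 (rule 22): 010000000001
Gen 4 (rule 137): 000111111100
Gen 5 (rule 218): 001111111110
Gen 6 (rule 22): 010000000001
Gen 7 (rule 137): 000111111100
Gen 8 (rule 218): 001111111110
Gen 9 (rule 22): 010000000001
Gen 10 (rule 137): 000111111100
Gen 11 (rule 218): 001111111110
Gen 12 (rule 22): 010000000001
Gen 13 (rule 137): 000111111100
Gen 14 (rule 218): 001111111110
Gen 15 (rule 22): 010000000001

Answer: 3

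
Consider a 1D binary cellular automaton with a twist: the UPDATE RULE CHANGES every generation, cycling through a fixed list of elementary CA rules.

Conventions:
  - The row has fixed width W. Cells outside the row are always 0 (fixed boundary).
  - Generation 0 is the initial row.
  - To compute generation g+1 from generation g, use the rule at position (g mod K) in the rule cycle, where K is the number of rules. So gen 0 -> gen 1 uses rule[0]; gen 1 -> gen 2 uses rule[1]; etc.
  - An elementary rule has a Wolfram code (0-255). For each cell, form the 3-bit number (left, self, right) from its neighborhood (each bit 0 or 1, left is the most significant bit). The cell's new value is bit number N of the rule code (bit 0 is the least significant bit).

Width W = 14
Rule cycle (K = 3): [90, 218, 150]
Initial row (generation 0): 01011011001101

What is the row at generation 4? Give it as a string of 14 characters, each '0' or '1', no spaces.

Gen 0: 01011011001101
Gen 1 (rule 90): 10011011111100
Gen 2 (rule 218): 01111011111110
Gen 3 (rule 150): 10110001111101
Gen 4 (rule 90): 00111011000100

Answer: 00111011000100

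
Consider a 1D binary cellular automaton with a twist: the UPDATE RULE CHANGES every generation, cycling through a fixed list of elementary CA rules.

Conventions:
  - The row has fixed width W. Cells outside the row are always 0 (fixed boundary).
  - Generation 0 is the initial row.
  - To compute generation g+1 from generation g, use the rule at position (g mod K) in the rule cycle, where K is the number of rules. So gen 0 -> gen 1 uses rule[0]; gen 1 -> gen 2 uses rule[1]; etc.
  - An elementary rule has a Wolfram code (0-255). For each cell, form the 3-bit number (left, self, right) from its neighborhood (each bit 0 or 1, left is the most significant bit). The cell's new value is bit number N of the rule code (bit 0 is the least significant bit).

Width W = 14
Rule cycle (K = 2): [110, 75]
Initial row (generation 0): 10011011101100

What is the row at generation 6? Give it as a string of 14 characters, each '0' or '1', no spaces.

Answer: 00100101001011

Derivation:
Gen 0: 10011011101100
Gen 1 (rule 110): 10111110111100
Gen 2 (rule 75): 00100010100101
Gen 3 (rule 110): 01100111101111
Gen 4 (rule 75): 11101100101001
Gen 5 (rule 110): 10111101111011
Gen 6 (rule 75): 00100101001011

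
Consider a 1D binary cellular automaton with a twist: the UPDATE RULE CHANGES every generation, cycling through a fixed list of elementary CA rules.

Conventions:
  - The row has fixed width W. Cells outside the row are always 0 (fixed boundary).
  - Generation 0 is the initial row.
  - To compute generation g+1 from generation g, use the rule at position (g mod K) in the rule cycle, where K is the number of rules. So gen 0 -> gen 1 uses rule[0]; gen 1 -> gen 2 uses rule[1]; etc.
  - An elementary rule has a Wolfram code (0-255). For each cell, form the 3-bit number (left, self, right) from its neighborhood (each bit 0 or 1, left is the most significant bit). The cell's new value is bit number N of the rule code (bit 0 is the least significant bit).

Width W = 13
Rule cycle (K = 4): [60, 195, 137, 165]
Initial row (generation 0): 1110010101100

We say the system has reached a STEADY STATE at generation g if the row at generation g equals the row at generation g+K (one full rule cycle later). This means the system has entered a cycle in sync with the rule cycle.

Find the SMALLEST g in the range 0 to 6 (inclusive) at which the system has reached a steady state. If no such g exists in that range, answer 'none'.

Answer: none

Derivation:
Gen 0: 1110010101100
Gen 1 (rule 60): 1001011111010
Gen 2 (rule 195): 0010001111000
Gen 3 (rule 137): 1000101110011
Gen 4 (rule 165): 1010110100000
Gen 5 (rule 60): 1111101110000
Gen 6 (rule 195): 0111100110111
Gen 7 (rule 137): 0111000100110
Gen 8 (rule 165): 0010010100000
Gen 9 (rule 60): 0011011110000
Gen 10 (rule 195): 1101001110111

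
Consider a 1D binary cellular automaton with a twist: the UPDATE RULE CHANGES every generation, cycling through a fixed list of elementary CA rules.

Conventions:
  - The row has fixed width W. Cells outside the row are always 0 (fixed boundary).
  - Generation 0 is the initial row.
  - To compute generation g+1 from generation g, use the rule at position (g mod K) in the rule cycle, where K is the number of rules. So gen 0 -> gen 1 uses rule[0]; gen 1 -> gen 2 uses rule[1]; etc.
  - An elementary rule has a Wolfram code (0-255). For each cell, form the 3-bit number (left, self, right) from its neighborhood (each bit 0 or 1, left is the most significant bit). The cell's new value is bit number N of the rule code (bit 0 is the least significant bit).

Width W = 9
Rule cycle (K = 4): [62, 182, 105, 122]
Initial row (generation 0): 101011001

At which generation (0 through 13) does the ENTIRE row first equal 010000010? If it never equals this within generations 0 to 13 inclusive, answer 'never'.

Gen 0: 101011001
Gen 1 (rule 62): 111110111
Gen 2 (rule 182): 011101010
Gen 3 (rule 105): 010110100
Gen 4 (rule 122): 101111010
Gen 5 (rule 62): 111000111
Gen 6 (rule 182): 010101010
Gen 7 (rule 105): 001010100
Gen 8 (rule 122): 010101010
Gen 9 (rule 62): 111111111
Gen 10 (rule 182): 011111110
Gen 11 (rule 105): 010000010
Gen 12 (rule 122): 101000101
Gen 13 (rule 62): 111101111

Answer: 11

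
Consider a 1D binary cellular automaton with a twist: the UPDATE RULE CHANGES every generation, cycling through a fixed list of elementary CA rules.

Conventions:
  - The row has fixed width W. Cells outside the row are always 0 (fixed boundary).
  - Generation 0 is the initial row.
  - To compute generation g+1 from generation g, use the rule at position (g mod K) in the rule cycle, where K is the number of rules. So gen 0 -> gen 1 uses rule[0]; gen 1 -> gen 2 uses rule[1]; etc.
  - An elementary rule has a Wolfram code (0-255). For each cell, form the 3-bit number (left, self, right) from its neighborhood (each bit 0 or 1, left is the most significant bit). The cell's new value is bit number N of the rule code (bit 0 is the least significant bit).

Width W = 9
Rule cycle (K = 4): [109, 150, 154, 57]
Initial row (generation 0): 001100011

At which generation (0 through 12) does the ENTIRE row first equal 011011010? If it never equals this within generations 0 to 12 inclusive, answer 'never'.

Gen 0: 001100011
Gen 1 (rule 109): 101101011
Gen 2 (rule 150): 100001000
Gen 3 (rule 154): 010010100
Gen 4 (rule 57): 001001011
Gen 5 (rule 109): 101001111
Gen 6 (rule 150): 101110110
Gen 7 (rule 154): 001100101
Gen 8 (rule 57): 101010010
Gen 9 (rule 109): 111110010
Gen 10 (rule 150): 011101111
Gen 11 (rule 154): 111001110
Gen 12 (rule 57): 100101001

Answer: never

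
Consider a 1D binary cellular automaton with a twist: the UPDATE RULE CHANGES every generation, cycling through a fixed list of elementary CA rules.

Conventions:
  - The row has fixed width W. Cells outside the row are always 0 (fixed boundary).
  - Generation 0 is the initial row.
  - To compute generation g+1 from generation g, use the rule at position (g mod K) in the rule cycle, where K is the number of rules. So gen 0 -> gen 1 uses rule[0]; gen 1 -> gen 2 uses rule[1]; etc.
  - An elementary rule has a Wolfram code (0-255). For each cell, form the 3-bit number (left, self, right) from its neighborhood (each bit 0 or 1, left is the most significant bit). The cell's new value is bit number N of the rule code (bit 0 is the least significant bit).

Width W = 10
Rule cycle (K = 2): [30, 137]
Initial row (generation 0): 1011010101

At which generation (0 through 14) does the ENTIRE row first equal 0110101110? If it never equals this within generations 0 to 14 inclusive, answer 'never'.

Answer: 13

Derivation:
Gen 0: 1011010101
Gen 1 (rule 30): 1010010101
Gen 2 (rule 137): 0000000000
Gen 3 (rule 30): 0000000000
Gen 4 (rule 137): 1111111111
Gen 5 (rule 30): 1000000000
Gen 6 (rule 137): 0011111111
Gen 7 (rule 30): 0110000000
Gen 8 (rule 137): 0100111111
Gen 9 (rule 30): 1111100000
Gen 10 (rule 137): 1111001111
Gen 11 (rule 30): 1000111000
Gen 12 (rule 137): 0010110011
Gen 13 (rule 30): 0110101110
Gen 14 (rule 137): 0100001100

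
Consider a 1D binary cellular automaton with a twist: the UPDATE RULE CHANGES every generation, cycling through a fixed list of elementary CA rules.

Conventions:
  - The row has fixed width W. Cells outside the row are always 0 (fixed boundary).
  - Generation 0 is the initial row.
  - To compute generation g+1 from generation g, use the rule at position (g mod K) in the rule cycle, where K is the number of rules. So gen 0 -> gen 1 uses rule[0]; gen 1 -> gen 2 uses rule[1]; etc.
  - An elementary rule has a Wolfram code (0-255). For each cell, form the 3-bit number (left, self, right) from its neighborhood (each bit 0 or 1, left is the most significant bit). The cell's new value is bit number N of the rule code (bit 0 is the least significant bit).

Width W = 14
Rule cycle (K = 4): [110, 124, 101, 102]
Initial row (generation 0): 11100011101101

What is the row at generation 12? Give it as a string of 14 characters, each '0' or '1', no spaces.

Gen 0: 11100011101101
Gen 1 (rule 110): 10100110111111
Gen 2 (rule 124): 11110111100001
Gen 3 (rule 101): 00011000101101
Gen 4 (rule 102): 00101001110111
Gen 5 (rule 110): 01111011011101
Gen 6 (rule 124): 01001111110111
Gen 7 (rule 101): 01000000011001
Gen 8 (rule 102): 11000000101011
Gen 9 (rule 110): 11000001111111
Gen 10 (rule 124): 11100001000001
Gen 11 (rule 101): 00101101011101
Gen 12 (rule 102): 01110111100111

Answer: 01110111100111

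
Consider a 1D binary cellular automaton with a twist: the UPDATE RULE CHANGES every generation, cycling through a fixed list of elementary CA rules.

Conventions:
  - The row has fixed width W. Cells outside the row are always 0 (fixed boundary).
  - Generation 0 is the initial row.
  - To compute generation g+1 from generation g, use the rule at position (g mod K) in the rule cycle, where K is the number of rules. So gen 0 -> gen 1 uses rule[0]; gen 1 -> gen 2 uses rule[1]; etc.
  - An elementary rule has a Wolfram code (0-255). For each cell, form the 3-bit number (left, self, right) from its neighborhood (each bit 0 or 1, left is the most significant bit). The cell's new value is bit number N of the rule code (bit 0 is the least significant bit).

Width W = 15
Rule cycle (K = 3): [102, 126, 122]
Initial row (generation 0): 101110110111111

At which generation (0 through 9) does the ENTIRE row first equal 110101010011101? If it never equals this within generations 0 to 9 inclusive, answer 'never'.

Answer: never

Derivation:
Gen 0: 101110110111111
Gen 1 (rule 102): 110011011000001
Gen 2 (rule 126): 111111111100011
Gen 3 (rule 122): 100000000110111
Gen 4 (rule 102): 100000001011001
Gen 5 (rule 126): 110000011111111
Gen 6 (rule 122): 111000110000001
Gen 7 (rule 102): 001001010000011
Gen 8 (rule 126): 011111111000111
Gen 9 (rule 122): 110000001101101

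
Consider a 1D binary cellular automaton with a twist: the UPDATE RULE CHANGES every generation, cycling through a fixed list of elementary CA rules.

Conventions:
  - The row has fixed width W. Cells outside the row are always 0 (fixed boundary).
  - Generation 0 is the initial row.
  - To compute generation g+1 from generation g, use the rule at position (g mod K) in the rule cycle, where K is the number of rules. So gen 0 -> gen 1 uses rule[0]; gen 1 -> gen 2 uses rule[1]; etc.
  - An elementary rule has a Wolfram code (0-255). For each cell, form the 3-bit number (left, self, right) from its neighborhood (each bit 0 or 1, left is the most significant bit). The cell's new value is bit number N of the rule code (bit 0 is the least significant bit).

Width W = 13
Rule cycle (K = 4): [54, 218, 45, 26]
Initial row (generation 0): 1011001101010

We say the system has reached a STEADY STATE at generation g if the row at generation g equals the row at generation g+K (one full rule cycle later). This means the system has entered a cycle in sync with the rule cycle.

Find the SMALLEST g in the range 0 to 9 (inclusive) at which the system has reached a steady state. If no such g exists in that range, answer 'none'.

Gen 0: 1011001101010
Gen 1 (rule 54): 1100110011111
Gen 2 (rule 218): 1111111111111
Gen 3 (rule 45): 1000000000000
Gen 4 (rule 26): 0100000000000
Gen 5 (rule 54): 1110000000000
Gen 6 (rule 218): 1111000000000
Gen 7 (rule 45): 1000011111111
Gen 8 (rule 26): 0100110000000
Gen 9 (rule 54): 1111001000000
Gen 10 (rule 218): 1111110100000
Gen 11 (rule 45): 1000001101111
Gen 12 (rule 26): 0100011001000
Gen 13 (rule 54): 1110100111100

Answer: none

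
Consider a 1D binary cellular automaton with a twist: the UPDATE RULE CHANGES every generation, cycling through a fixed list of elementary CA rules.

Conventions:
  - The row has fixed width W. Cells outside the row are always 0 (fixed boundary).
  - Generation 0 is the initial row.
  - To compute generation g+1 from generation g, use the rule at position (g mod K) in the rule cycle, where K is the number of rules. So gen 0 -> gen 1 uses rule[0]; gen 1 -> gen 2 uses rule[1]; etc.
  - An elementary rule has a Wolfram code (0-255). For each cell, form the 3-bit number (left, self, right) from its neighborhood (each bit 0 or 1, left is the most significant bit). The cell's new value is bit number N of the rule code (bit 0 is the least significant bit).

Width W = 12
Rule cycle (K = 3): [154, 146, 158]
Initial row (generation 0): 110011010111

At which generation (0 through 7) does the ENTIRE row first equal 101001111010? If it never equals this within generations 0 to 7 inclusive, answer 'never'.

Gen 0: 110011010111
Gen 1 (rule 154): 101110000110
Gen 2 (rule 146): 000101001001
Gen 3 (rule 158): 001101111111
Gen 4 (rule 154): 011001111110
Gen 5 (rule 146): 100110111101
Gen 6 (rule 158): 111100111001
Gen 7 (rule 154): 111011110110

Answer: never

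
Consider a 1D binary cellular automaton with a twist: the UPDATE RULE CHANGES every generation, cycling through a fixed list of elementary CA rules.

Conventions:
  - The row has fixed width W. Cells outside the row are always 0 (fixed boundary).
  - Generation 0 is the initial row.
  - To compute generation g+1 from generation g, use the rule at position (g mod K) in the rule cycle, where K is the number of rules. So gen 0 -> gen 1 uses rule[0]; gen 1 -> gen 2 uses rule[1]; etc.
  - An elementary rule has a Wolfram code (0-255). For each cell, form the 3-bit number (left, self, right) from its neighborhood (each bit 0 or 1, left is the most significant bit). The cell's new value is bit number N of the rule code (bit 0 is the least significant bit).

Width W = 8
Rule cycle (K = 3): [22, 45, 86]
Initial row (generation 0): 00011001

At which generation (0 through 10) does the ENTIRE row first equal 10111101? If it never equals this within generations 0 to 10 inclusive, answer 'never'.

Gen 0: 00011001
Gen 1 (rule 22): 00100111
Gen 2 (rule 45): 10100100
Gen 3 (rule 86): 10111110
Gen 4 (rule 22): 10000001
Gen 5 (rule 45): 10111101
Gen 6 (rule 86): 10000101
Gen 7 (rule 22): 11001101
Gen 8 (rule 45): 10001011
Gen 9 (rule 86): 11011001
Gen 10 (rule 22): 00000111

Answer: 5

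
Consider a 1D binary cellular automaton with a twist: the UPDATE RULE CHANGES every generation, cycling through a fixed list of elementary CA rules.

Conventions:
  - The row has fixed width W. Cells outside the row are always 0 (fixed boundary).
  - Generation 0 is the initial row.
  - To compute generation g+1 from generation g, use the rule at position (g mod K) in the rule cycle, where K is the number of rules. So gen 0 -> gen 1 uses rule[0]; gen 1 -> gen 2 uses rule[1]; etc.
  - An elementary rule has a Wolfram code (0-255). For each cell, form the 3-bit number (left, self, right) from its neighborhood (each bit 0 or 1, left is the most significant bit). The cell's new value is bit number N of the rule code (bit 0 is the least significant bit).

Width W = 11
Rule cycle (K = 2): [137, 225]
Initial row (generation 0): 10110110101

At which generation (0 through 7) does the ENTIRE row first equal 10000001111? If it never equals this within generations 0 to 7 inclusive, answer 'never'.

Answer: 2

Derivation:
Gen 0: 10110110101
Gen 1 (rule 137): 00100100000
Gen 2 (rule 225): 10000001111
Gen 3 (rule 137): 00111101110
Gen 4 (rule 225): 10011110110
Gen 5 (rule 137): 00011100100
Gen 6 (rule 225): 11001100001
Gen 7 (rule 137): 10001001100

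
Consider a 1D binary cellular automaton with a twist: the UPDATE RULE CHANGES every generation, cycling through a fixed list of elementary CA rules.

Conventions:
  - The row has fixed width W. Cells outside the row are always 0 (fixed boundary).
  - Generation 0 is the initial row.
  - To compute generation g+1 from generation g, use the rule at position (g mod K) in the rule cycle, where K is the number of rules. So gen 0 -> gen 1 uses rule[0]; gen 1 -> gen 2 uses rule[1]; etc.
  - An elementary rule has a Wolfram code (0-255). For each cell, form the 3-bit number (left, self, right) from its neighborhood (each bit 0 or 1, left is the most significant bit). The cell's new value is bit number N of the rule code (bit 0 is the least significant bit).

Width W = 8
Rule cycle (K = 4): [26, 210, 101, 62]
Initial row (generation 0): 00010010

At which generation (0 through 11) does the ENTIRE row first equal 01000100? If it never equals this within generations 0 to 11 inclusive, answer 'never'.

Gen 0: 00010010
Gen 1 (rule 26): 00101101
Gen 2 (rule 210): 01000100
Gen 3 (rule 101): 01010101
Gen 4 (rule 62): 11111111
Gen 5 (rule 26): 10000000
Gen 6 (rule 210): 01000000
Gen 7 (rule 101): 01011111
Gen 8 (rule 62): 11110000
Gen 9 (rule 26): 10001000
Gen 10 (rule 210): 01010100
Gen 11 (rule 101): 01111101

Answer: 2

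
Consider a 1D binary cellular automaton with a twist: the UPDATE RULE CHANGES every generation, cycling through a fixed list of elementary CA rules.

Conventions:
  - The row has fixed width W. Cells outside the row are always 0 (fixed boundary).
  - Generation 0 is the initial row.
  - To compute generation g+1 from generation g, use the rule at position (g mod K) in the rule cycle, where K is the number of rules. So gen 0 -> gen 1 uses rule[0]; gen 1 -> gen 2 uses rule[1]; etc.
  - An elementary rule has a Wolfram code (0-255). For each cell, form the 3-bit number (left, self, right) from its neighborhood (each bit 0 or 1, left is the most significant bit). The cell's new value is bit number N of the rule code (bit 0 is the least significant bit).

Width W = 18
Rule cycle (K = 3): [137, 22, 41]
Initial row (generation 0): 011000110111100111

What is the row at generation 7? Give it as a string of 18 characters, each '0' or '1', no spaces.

Answer: 110000011101001010

Derivation:
Gen 0: 011000110111100111
Gen 1 (rule 137): 010010100111000110
Gen 2 (rule 22): 111110111000101001
Gen 3 (rule 41): 100001100010010000
Gen 4 (rule 137): 001101001000000111
Gen 5 (rule 22): 010001111100001000
Gen 6 (rule 41): 000101000001100011
Gen 7 (rule 137): 110000011101001010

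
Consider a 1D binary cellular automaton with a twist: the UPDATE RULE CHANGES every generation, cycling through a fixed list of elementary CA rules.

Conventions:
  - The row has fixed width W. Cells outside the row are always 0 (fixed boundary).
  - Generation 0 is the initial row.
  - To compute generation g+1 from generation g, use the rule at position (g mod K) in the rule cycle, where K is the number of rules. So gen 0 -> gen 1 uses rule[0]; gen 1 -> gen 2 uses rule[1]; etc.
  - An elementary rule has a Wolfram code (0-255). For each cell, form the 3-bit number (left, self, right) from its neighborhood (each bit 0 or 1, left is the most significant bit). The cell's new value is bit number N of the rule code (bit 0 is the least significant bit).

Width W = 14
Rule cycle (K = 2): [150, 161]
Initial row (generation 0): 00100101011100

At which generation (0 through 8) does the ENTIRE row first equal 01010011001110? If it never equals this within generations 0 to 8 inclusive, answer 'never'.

Gen 0: 00100101011100
Gen 1 (rule 150): 01111101001010
Gen 2 (rule 161): 00111010000100
Gen 3 (rule 150): 01010011001110
Gen 4 (rule 161): 00100000000100
Gen 5 (rule 150): 01110000001110
Gen 6 (rule 161): 00100111100100
Gen 7 (rule 150): 01111011011110
Gen 8 (rule 161): 00110100101100

Answer: 3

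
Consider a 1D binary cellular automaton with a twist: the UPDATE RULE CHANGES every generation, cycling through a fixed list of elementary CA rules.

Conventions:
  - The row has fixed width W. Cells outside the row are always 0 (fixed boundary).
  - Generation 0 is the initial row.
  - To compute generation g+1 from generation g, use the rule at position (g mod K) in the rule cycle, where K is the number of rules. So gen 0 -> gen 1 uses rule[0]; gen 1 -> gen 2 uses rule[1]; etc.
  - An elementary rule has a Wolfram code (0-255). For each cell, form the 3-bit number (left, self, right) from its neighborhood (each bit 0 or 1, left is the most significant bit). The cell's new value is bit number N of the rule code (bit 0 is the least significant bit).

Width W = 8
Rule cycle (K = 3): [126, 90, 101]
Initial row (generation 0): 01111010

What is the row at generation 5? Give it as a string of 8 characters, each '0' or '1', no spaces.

Answer: 00110001

Derivation:
Gen 0: 01111010
Gen 1 (rule 126): 11001111
Gen 2 (rule 90): 11111001
Gen 3 (rule 101): 00001001
Gen 4 (rule 126): 00011111
Gen 5 (rule 90): 00110001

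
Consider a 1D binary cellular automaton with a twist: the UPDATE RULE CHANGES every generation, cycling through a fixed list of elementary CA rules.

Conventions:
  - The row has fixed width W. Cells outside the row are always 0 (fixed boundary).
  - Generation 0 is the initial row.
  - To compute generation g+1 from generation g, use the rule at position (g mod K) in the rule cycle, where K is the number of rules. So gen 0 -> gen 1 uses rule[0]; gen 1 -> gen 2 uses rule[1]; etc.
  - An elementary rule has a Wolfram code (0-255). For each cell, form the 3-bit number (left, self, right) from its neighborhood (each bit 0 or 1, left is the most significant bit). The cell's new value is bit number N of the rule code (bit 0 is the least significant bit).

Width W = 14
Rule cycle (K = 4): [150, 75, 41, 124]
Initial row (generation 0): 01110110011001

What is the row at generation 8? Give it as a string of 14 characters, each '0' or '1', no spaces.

Gen 0: 01110110011001
Gen 1 (rule 150): 10100001100111
Gen 2 (rule 75): 00001111101101
Gen 3 (rule 41): 11101000011010
Gen 4 (rule 124): 10111100011111
Gen 5 (rule 150): 10011010101110
Gen 6 (rule 75): 00111000001010
Gen 7 (rule 41): 10100011100100
Gen 8 (rule 124): 11110010110110

Answer: 11110010110110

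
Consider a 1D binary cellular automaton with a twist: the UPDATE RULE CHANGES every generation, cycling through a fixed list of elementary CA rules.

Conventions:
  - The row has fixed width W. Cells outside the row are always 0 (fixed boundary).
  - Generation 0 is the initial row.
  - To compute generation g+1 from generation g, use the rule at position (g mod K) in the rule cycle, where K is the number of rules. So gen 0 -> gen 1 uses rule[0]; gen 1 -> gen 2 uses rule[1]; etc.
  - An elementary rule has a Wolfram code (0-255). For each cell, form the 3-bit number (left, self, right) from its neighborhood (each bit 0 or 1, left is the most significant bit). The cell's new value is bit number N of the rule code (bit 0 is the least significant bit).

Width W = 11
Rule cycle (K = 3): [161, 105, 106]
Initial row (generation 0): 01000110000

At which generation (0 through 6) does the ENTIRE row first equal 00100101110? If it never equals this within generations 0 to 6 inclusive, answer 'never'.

Answer: never

Derivation:
Gen 0: 01000110000
Gen 1 (rule 161): 00010000111
Gen 2 (rule 105): 11000110101
Gen 3 (rule 106): 11001111010
Gen 4 (rule 161): 00000110100
Gen 5 (rule 105): 11110111001
Gen 6 (rule 106): 10011101010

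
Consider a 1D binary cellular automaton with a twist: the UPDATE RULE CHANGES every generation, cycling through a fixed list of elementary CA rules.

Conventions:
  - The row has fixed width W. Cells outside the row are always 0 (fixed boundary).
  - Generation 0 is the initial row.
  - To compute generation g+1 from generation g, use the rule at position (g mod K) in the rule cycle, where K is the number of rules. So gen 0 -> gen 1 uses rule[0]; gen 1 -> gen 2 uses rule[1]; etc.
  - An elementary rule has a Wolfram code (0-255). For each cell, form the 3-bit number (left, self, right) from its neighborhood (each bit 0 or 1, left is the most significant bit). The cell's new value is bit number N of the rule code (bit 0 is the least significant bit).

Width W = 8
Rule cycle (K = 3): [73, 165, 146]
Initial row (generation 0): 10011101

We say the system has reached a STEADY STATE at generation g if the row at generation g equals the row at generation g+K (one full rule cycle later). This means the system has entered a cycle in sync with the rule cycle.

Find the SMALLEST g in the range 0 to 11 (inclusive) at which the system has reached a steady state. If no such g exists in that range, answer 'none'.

Gen 0: 10011101
Gen 1 (rule 73): 00010100
Gen 2 (rule 165): 11011101
Gen 3 (rule 146): 00001000
Gen 4 (rule 73): 11100011
Gen 5 (rule 165): 01001000
Gen 6 (rule 146): 10110100
Gen 7 (rule 73): 00110001
Gen 8 (rule 165): 10000101
Gen 9 (rule 146): 01001000
Gen 10 (rule 73): 00000011
Gen 11 (rule 165): 11111000
Gen 12 (rule 146): 01110100
Gen 13 (rule 73): 01010001
Gen 14 (rule 165): 01110101

Answer: none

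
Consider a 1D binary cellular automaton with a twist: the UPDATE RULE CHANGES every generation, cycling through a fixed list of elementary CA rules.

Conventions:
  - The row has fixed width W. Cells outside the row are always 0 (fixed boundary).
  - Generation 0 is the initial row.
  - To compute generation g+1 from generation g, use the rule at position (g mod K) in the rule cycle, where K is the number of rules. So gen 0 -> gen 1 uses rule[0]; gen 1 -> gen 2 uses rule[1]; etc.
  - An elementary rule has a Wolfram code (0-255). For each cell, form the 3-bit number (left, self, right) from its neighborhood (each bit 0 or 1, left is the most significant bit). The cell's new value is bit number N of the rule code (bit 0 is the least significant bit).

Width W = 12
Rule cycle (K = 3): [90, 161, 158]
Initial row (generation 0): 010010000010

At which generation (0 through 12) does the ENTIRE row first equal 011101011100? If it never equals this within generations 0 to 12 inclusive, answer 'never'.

Answer: never

Derivation:
Gen 0: 010010000010
Gen 1 (rule 90): 101101000101
Gen 2 (rule 161): 010010010010
Gen 3 (rule 158): 111111111111
Gen 4 (rule 90): 100000000001
Gen 5 (rule 161): 001111111100
Gen 6 (rule 158): 011111111010
Gen 7 (rule 90): 110000001001
Gen 8 (rule 161): 000111100000
Gen 9 (rule 158): 001111010000
Gen 10 (rule 90): 011001001000
Gen 11 (rule 161): 000000000011
Gen 12 (rule 158): 000000000110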